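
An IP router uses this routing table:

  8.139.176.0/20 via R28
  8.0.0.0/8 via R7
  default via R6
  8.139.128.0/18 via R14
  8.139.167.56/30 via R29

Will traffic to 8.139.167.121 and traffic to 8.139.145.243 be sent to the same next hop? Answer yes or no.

yes

8.139.167.121: longest match 8.139.128.0/18 -> R14
8.139.145.243: longest match 8.139.128.0/18 -> R14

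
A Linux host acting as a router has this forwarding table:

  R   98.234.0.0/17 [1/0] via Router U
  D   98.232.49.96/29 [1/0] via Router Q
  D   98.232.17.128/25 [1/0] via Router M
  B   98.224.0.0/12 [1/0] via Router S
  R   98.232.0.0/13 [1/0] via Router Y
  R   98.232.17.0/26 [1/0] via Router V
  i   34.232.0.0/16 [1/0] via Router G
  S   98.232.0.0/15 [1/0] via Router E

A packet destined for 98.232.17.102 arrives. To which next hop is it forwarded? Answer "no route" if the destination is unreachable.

Routes whose prefix contains 98.232.17.102:
  98.224.0.0/12 (98.224.0.0 - 98.239.255.255) -> Router S
  98.232.0.0/13 (98.232.0.0 - 98.239.255.255) -> Router Y
  98.232.0.0/15 (98.232.0.0 - 98.233.255.255) -> Router E
More-specific entries that do NOT match:
  98.232.49.96/29 (98.232.49.96 - 98.232.49.103) does not contain 98.232.17.102
  98.232.17.0/26 (98.232.17.0 - 98.232.17.63) does not contain 98.232.17.102
  98.232.17.128/25 (98.232.17.128 - 98.232.17.255) does not contain 98.232.17.102
  98.234.0.0/17 (98.234.0.0 - 98.234.127.255) does not contain 98.232.17.102
  34.232.0.0/16 (34.232.0.0 - 34.232.255.255) does not contain 98.232.17.102
Longest matching prefix is /15 -> next hop Router E.

Router E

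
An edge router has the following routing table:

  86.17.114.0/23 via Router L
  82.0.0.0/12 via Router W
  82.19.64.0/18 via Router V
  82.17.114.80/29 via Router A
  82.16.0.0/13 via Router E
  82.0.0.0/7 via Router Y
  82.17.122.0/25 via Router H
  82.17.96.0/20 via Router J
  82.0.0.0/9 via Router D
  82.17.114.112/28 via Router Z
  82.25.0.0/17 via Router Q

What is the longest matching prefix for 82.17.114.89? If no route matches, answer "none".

82.16.0.0/13

Entries matching 82.17.114.89:
  82.0.0.0/7 (82.0.0.0 - 83.255.255.255)
  82.0.0.0/9 (82.0.0.0 - 82.127.255.255)
  82.16.0.0/13 (82.16.0.0 - 82.23.255.255)
Most specific is 82.16.0.0/13.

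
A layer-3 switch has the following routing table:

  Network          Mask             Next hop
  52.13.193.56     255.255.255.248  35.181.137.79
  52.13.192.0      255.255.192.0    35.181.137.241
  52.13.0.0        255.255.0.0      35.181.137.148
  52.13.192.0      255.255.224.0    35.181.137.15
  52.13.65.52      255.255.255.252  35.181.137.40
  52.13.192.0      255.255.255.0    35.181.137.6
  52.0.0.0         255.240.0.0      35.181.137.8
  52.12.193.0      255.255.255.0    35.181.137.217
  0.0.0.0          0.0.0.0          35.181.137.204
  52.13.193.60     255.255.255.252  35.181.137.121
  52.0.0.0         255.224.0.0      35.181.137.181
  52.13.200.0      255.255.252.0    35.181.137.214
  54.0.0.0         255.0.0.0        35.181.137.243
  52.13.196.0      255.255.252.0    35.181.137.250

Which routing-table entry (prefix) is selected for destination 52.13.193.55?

Entries matching 52.13.193.55:
  0.0.0.0/0 (default, matches everything)
  52.0.0.0/11 (52.0.0.0 - 52.31.255.255)
  52.0.0.0/12 (52.0.0.0 - 52.15.255.255)
  52.13.0.0/16 (52.13.0.0 - 52.13.255.255)
  52.13.192.0/18 (52.13.192.0 - 52.13.255.255)
  52.13.192.0/19 (52.13.192.0 - 52.13.223.255)
Most specific is 52.13.192.0/19.

52.13.192.0/19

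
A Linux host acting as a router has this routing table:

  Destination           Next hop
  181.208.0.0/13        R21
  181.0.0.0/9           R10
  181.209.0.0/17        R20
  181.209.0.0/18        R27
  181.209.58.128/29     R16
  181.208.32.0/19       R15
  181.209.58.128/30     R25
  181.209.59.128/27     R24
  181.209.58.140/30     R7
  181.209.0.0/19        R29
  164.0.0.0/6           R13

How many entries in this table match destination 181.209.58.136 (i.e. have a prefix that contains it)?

3

Prefixes containing 181.209.58.136:
  181.208.0.0/13 (181.208.0.0 - 181.215.255.255)
  181.209.0.0/17 (181.209.0.0 - 181.209.127.255)
  181.209.0.0/18 (181.209.0.0 - 181.209.63.255)
Total matching entries: 3.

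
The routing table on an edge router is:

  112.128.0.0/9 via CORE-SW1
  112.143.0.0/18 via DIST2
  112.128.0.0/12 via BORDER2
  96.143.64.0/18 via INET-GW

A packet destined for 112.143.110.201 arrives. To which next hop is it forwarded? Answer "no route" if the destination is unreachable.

BORDER2

Routes whose prefix contains 112.143.110.201:
  112.128.0.0/9 (112.128.0.0 - 112.255.255.255) -> CORE-SW1
  112.128.0.0/12 (112.128.0.0 - 112.143.255.255) -> BORDER2
More-specific entries that do NOT match:
  112.143.0.0/18 (112.143.0.0 - 112.143.63.255) does not contain 112.143.110.201
  96.143.64.0/18 (96.143.64.0 - 96.143.127.255) does not contain 112.143.110.201
Longest matching prefix is /12 -> next hop BORDER2.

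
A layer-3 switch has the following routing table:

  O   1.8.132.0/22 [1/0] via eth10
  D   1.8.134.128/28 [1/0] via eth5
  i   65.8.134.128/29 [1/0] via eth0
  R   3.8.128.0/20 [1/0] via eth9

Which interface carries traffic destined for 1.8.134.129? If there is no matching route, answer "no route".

Routes whose prefix contains 1.8.134.129:
  1.8.132.0/22 (1.8.132.0 - 1.8.135.255) -> eth10
  1.8.134.128/28 (1.8.134.128 - 1.8.134.143) -> eth5
More-specific entries that do NOT match:
  65.8.134.128/29 (65.8.134.128 - 65.8.134.135) does not contain 1.8.134.129
Longest matching prefix is /28 -> interface eth5.

eth5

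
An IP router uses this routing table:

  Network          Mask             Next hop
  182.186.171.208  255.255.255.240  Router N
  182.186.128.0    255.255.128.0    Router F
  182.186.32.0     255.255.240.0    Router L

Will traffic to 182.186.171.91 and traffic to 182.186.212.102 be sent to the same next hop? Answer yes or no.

182.186.171.91: longest match 182.186.128.0/17 -> Router F
182.186.212.102: longest match 182.186.128.0/17 -> Router F

yes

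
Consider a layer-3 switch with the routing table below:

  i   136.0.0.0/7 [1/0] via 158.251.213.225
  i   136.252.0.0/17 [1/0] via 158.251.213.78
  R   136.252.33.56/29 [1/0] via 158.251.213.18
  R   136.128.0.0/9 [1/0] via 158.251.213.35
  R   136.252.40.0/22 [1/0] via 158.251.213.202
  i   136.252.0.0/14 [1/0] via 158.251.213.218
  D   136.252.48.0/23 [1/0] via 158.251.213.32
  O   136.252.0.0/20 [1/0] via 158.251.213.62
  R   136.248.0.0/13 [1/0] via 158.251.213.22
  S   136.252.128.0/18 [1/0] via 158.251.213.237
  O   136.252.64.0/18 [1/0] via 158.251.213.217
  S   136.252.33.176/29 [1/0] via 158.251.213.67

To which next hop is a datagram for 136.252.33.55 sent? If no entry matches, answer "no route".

Routes whose prefix contains 136.252.33.55:
  136.0.0.0/7 (136.0.0.0 - 137.255.255.255) -> 158.251.213.225
  136.128.0.0/9 (136.128.0.0 - 136.255.255.255) -> 158.251.213.35
  136.248.0.0/13 (136.248.0.0 - 136.255.255.255) -> 158.251.213.22
  136.252.0.0/14 (136.252.0.0 - 136.255.255.255) -> 158.251.213.218
  136.252.0.0/17 (136.252.0.0 - 136.252.127.255) -> 158.251.213.78
More-specific entries that do NOT match:
  136.252.33.56/29 (136.252.33.56 - 136.252.33.63) does not contain 136.252.33.55
  136.252.33.176/29 (136.252.33.176 - 136.252.33.183) does not contain 136.252.33.55
  136.252.48.0/23 (136.252.48.0 - 136.252.49.255) does not contain 136.252.33.55
  136.252.40.0/22 (136.252.40.0 - 136.252.43.255) does not contain 136.252.33.55
  136.252.0.0/20 (136.252.0.0 - 136.252.15.255) does not contain 136.252.33.55
  136.252.128.0/18 (136.252.128.0 - 136.252.191.255) does not contain 136.252.33.55
  136.252.64.0/18 (136.252.64.0 - 136.252.127.255) does not contain 136.252.33.55
Longest matching prefix is /17 -> next hop 158.251.213.78.

158.251.213.78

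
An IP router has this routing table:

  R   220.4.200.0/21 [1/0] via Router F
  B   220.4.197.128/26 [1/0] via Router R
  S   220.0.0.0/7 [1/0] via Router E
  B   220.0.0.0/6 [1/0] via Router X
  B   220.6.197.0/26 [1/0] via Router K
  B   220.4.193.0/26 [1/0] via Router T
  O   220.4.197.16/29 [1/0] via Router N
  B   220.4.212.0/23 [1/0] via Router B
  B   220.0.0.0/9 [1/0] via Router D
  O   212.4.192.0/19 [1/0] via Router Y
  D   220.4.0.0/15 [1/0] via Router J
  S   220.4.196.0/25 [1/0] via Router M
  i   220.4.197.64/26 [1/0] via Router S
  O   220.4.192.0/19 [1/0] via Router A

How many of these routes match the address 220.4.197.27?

5

Prefixes containing 220.4.197.27:
  220.0.0.0/6 (220.0.0.0 - 223.255.255.255)
  220.0.0.0/7 (220.0.0.0 - 221.255.255.255)
  220.0.0.0/9 (220.0.0.0 - 220.127.255.255)
  220.4.0.0/15 (220.4.0.0 - 220.5.255.255)
  220.4.192.0/19 (220.4.192.0 - 220.4.223.255)
Total matching entries: 5.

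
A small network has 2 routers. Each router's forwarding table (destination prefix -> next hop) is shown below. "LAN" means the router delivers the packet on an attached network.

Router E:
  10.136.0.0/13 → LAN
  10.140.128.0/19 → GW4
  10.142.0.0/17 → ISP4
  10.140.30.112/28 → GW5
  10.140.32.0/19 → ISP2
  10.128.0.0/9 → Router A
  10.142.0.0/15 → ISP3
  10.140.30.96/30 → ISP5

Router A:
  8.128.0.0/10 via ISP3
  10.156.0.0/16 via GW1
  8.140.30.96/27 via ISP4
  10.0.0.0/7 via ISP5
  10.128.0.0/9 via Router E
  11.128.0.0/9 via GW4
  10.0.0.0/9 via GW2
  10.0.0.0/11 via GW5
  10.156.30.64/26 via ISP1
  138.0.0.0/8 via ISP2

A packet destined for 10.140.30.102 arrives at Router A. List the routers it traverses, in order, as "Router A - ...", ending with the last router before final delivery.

At Router A: longest match for 10.140.30.102 is 10.128.0.0/9 -> Router E
At Router E: longest match for 10.140.30.102 is 10.136.0.0/13 -> LAN

Router A - Router E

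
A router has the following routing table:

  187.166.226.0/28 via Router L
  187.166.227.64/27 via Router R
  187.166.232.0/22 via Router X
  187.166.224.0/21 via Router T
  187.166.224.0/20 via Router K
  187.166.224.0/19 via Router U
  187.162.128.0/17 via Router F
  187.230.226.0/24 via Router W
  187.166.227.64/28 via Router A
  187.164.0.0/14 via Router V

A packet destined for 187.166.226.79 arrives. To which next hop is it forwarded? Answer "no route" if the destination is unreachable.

Router T

Routes whose prefix contains 187.166.226.79:
  187.164.0.0/14 (187.164.0.0 - 187.167.255.255) -> Router V
  187.166.224.0/19 (187.166.224.0 - 187.166.255.255) -> Router U
  187.166.224.0/20 (187.166.224.0 - 187.166.239.255) -> Router K
  187.166.224.0/21 (187.166.224.0 - 187.166.231.255) -> Router T
More-specific entries that do NOT match:
  187.166.226.0/28 (187.166.226.0 - 187.166.226.15) does not contain 187.166.226.79
  187.166.227.64/28 (187.166.227.64 - 187.166.227.79) does not contain 187.166.226.79
  187.166.227.64/27 (187.166.227.64 - 187.166.227.95) does not contain 187.166.226.79
  187.230.226.0/24 (187.230.226.0 - 187.230.226.255) does not contain 187.166.226.79
  187.166.232.0/22 (187.166.232.0 - 187.166.235.255) does not contain 187.166.226.79
Longest matching prefix is /21 -> next hop Router T.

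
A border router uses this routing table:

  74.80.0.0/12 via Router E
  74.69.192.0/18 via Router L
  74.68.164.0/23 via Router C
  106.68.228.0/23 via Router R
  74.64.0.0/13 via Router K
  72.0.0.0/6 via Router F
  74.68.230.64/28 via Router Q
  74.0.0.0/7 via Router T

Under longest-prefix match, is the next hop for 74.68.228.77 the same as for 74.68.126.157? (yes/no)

yes

74.68.228.77: longest match 74.64.0.0/13 -> Router K
74.68.126.157: longest match 74.64.0.0/13 -> Router K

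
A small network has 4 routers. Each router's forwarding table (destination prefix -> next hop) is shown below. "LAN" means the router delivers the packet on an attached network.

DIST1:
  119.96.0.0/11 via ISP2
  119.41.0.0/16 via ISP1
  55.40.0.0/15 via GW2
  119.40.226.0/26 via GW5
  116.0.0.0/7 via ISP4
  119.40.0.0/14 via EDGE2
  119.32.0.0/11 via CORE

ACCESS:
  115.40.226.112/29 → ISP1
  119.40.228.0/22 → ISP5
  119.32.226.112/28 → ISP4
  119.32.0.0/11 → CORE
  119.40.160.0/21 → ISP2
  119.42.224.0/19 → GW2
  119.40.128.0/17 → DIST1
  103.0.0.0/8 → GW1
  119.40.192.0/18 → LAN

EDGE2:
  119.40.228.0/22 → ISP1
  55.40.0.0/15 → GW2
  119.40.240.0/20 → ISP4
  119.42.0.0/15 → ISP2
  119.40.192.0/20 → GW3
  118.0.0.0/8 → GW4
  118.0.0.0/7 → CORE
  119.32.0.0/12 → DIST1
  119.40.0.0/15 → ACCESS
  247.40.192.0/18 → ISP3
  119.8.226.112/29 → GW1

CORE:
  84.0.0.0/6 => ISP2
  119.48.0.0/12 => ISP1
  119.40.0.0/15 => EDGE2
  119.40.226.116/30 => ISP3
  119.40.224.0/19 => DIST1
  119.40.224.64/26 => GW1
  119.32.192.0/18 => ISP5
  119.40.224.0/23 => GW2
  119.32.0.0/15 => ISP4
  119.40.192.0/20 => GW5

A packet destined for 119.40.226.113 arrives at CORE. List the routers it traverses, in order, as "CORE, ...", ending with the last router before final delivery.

At CORE: longest match for 119.40.226.113 is 119.40.224.0/19 -> DIST1
At DIST1: longest match for 119.40.226.113 is 119.40.0.0/14 -> EDGE2
At EDGE2: longest match for 119.40.226.113 is 119.40.0.0/15 -> ACCESS
At ACCESS: longest match for 119.40.226.113 is 119.40.192.0/18 -> LAN

CORE, DIST1, EDGE2, ACCESS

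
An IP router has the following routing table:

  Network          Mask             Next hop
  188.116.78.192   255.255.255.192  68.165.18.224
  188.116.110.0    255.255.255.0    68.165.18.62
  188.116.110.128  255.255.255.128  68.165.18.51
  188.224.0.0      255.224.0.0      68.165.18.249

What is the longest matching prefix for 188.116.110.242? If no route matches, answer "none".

188.116.110.128/25

Entries matching 188.116.110.242:
  188.116.110.0/24 (188.116.110.0 - 188.116.110.255)
  188.116.110.128/25 (188.116.110.128 - 188.116.110.255)
Most specific is 188.116.110.128/25.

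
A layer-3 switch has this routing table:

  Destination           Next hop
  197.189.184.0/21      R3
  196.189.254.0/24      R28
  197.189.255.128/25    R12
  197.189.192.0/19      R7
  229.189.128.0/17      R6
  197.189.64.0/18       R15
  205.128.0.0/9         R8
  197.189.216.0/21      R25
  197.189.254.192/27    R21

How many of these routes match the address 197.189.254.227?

No listed prefix contains 197.189.254.227.
Total matching entries: 0.

0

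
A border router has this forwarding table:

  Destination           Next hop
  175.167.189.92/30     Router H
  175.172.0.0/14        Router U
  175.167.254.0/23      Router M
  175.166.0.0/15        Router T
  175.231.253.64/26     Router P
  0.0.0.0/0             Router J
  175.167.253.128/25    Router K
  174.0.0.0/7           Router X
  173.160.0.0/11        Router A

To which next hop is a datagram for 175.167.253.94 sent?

Routes whose prefix contains 175.167.253.94:
  0.0.0.0/0 (default, matches everything) -> Router J
  174.0.0.0/7 (174.0.0.0 - 175.255.255.255) -> Router X
  175.166.0.0/15 (175.166.0.0 - 175.167.255.255) -> Router T
More-specific entries that do NOT match:
  175.167.189.92/30 (175.167.189.92 - 175.167.189.95) does not contain 175.167.253.94
  175.231.253.64/26 (175.231.253.64 - 175.231.253.127) does not contain 175.167.253.94
  175.167.253.128/25 (175.167.253.128 - 175.167.253.255) does not contain 175.167.253.94
  175.167.254.0/23 (175.167.254.0 - 175.167.255.255) does not contain 175.167.253.94
Longest matching prefix is /15 -> next hop Router T.

Router T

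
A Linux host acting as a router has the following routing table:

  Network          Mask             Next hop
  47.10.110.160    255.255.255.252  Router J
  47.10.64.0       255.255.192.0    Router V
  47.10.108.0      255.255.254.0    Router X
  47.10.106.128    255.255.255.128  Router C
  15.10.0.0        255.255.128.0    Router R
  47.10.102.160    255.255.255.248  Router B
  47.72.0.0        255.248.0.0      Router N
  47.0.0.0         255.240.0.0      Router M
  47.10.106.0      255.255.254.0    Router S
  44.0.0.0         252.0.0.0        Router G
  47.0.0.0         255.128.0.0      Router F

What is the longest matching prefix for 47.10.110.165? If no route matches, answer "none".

Entries matching 47.10.110.165:
  44.0.0.0/6 (44.0.0.0 - 47.255.255.255)
  47.0.0.0/9 (47.0.0.0 - 47.127.255.255)
  47.0.0.0/12 (47.0.0.0 - 47.15.255.255)
  47.10.64.0/18 (47.10.64.0 - 47.10.127.255)
Most specific is 47.10.64.0/18.

47.10.64.0/18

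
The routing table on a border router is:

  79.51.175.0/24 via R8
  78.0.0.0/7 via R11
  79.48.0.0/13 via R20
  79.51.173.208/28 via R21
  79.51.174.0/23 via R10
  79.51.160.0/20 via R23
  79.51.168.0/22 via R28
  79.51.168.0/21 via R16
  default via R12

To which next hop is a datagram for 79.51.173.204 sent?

R16

Routes whose prefix contains 79.51.173.204:
  0.0.0.0/0 (default, matches everything) -> R12
  78.0.0.0/7 (78.0.0.0 - 79.255.255.255) -> R11
  79.48.0.0/13 (79.48.0.0 - 79.55.255.255) -> R20
  79.51.160.0/20 (79.51.160.0 - 79.51.175.255) -> R23
  79.51.168.0/21 (79.51.168.0 - 79.51.175.255) -> R16
More-specific entries that do NOT match:
  79.51.173.208/28 (79.51.173.208 - 79.51.173.223) does not contain 79.51.173.204
  79.51.175.0/24 (79.51.175.0 - 79.51.175.255) does not contain 79.51.173.204
  79.51.174.0/23 (79.51.174.0 - 79.51.175.255) does not contain 79.51.173.204
  79.51.168.0/22 (79.51.168.0 - 79.51.171.255) does not contain 79.51.173.204
Longest matching prefix is /21 -> next hop R16.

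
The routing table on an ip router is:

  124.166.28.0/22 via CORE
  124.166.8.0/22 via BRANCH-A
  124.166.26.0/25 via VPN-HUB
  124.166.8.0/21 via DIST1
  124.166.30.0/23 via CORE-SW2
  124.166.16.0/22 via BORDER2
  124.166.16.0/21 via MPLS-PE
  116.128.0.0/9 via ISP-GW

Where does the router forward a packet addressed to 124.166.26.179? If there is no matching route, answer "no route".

No entry's prefix contains 124.166.26.179; there is no default route.

no route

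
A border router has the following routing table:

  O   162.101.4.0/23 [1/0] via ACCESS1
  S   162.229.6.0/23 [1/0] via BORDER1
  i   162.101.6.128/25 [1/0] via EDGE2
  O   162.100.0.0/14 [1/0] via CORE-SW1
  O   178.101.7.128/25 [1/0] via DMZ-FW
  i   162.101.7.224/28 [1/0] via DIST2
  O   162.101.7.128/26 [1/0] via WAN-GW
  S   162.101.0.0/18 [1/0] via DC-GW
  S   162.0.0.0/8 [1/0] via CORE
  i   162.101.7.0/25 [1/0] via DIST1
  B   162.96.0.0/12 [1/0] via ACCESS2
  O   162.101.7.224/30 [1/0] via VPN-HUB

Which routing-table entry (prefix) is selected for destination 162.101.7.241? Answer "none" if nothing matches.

162.101.0.0/18

Entries matching 162.101.7.241:
  162.0.0.0/8 (162.0.0.0 - 162.255.255.255)
  162.96.0.0/12 (162.96.0.0 - 162.111.255.255)
  162.100.0.0/14 (162.100.0.0 - 162.103.255.255)
  162.101.0.0/18 (162.101.0.0 - 162.101.63.255)
Most specific is 162.101.0.0/18.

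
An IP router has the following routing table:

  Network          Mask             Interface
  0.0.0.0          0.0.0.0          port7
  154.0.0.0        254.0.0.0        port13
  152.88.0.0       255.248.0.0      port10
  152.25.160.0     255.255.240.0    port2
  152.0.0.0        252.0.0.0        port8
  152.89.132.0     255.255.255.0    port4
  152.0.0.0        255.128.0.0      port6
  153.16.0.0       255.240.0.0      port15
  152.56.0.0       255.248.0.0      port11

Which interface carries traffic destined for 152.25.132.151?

port6

Routes whose prefix contains 152.25.132.151:
  0.0.0.0/0 (default, matches everything) -> port7
  152.0.0.0/6 (152.0.0.0 - 155.255.255.255) -> port8
  152.0.0.0/9 (152.0.0.0 - 152.127.255.255) -> port6
More-specific entries that do NOT match:
  152.89.132.0/24 (152.89.132.0 - 152.89.132.255) does not contain 152.25.132.151
  152.25.160.0/20 (152.25.160.0 - 152.25.175.255) does not contain 152.25.132.151
  152.88.0.0/13 (152.88.0.0 - 152.95.255.255) does not contain 152.25.132.151
  152.56.0.0/13 (152.56.0.0 - 152.63.255.255) does not contain 152.25.132.151
  153.16.0.0/12 (153.16.0.0 - 153.31.255.255) does not contain 152.25.132.151
Longest matching prefix is /9 -> interface port6.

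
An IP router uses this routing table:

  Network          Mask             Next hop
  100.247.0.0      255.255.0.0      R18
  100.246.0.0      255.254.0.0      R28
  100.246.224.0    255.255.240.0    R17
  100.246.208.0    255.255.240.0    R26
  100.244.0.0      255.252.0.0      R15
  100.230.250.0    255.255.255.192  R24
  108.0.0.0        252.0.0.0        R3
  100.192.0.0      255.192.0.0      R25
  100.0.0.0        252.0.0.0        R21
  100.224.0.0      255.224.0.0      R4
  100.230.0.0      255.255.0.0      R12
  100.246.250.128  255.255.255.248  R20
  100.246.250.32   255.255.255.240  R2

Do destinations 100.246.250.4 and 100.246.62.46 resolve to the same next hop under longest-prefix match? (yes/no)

100.246.250.4: longest match 100.246.0.0/15 -> R28
100.246.62.46: longest match 100.246.0.0/15 -> R28

yes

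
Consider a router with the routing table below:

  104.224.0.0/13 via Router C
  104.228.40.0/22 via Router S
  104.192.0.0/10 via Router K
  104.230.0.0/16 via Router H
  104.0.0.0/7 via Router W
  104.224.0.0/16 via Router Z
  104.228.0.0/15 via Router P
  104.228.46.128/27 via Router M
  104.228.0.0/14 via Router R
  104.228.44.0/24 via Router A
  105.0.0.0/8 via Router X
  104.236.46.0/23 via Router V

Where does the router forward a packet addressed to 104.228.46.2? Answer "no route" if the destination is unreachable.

Router P

Routes whose prefix contains 104.228.46.2:
  104.0.0.0/7 (104.0.0.0 - 105.255.255.255) -> Router W
  104.192.0.0/10 (104.192.0.0 - 104.255.255.255) -> Router K
  104.224.0.0/13 (104.224.0.0 - 104.231.255.255) -> Router C
  104.228.0.0/14 (104.228.0.0 - 104.231.255.255) -> Router R
  104.228.0.0/15 (104.228.0.0 - 104.229.255.255) -> Router P
More-specific entries that do NOT match:
  104.228.46.128/27 (104.228.46.128 - 104.228.46.159) does not contain 104.228.46.2
  104.228.44.0/24 (104.228.44.0 - 104.228.44.255) does not contain 104.228.46.2
  104.236.46.0/23 (104.236.46.0 - 104.236.47.255) does not contain 104.228.46.2
  104.228.40.0/22 (104.228.40.0 - 104.228.43.255) does not contain 104.228.46.2
  104.230.0.0/16 (104.230.0.0 - 104.230.255.255) does not contain 104.228.46.2
  104.224.0.0/16 (104.224.0.0 - 104.224.255.255) does not contain 104.228.46.2
Longest matching prefix is /15 -> next hop Router P.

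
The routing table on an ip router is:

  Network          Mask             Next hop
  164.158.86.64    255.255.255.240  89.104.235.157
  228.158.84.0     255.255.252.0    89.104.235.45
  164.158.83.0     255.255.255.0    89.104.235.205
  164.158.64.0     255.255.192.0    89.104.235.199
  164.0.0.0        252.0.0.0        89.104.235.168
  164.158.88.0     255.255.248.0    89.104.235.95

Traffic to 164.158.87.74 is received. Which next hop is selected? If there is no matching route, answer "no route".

Routes whose prefix contains 164.158.87.74:
  164.0.0.0/6 (164.0.0.0 - 167.255.255.255) -> 89.104.235.168
  164.158.64.0/18 (164.158.64.0 - 164.158.127.255) -> 89.104.235.199
More-specific entries that do NOT match:
  164.158.86.64/28 (164.158.86.64 - 164.158.86.79) does not contain 164.158.87.74
  164.158.83.0/24 (164.158.83.0 - 164.158.83.255) does not contain 164.158.87.74
  228.158.84.0/22 (228.158.84.0 - 228.158.87.255) does not contain 164.158.87.74
  164.158.88.0/21 (164.158.88.0 - 164.158.95.255) does not contain 164.158.87.74
Longest matching prefix is /18 -> next hop 89.104.235.199.

89.104.235.199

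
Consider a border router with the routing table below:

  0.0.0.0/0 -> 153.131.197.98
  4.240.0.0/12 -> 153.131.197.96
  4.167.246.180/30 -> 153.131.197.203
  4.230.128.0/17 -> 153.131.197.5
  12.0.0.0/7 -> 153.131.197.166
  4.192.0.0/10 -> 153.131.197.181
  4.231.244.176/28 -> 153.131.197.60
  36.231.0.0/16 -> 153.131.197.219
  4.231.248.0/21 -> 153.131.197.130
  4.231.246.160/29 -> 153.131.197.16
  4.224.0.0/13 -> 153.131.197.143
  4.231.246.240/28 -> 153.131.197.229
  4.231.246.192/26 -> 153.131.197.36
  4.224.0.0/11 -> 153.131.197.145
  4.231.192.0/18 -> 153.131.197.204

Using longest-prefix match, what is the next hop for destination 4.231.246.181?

153.131.197.204

Routes whose prefix contains 4.231.246.181:
  0.0.0.0/0 (default, matches everything) -> 153.131.197.98
  4.192.0.0/10 (4.192.0.0 - 4.255.255.255) -> 153.131.197.181
  4.224.0.0/11 (4.224.0.0 - 4.255.255.255) -> 153.131.197.145
  4.224.0.0/13 (4.224.0.0 - 4.231.255.255) -> 153.131.197.143
  4.231.192.0/18 (4.231.192.0 - 4.231.255.255) -> 153.131.197.204
More-specific entries that do NOT match:
  4.167.246.180/30 (4.167.246.180 - 4.167.246.183) does not contain 4.231.246.181
  4.231.246.160/29 (4.231.246.160 - 4.231.246.167) does not contain 4.231.246.181
  4.231.244.176/28 (4.231.244.176 - 4.231.244.191) does not contain 4.231.246.181
  4.231.246.240/28 (4.231.246.240 - 4.231.246.255) does not contain 4.231.246.181
  4.231.246.192/26 (4.231.246.192 - 4.231.246.255) does not contain 4.231.246.181
  4.231.248.0/21 (4.231.248.0 - 4.231.255.255) does not contain 4.231.246.181
Longest matching prefix is /18 -> next hop 153.131.197.204.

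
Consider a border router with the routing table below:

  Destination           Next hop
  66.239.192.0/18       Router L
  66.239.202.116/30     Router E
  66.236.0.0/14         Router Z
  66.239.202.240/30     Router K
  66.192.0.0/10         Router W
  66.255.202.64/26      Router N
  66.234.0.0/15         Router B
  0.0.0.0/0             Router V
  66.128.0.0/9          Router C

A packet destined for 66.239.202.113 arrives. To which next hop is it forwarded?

Router L

Routes whose prefix contains 66.239.202.113:
  0.0.0.0/0 (default, matches everything) -> Router V
  66.128.0.0/9 (66.128.0.0 - 66.255.255.255) -> Router C
  66.192.0.0/10 (66.192.0.0 - 66.255.255.255) -> Router W
  66.236.0.0/14 (66.236.0.0 - 66.239.255.255) -> Router Z
  66.239.192.0/18 (66.239.192.0 - 66.239.255.255) -> Router L
More-specific entries that do NOT match:
  66.239.202.116/30 (66.239.202.116 - 66.239.202.119) does not contain 66.239.202.113
  66.239.202.240/30 (66.239.202.240 - 66.239.202.243) does not contain 66.239.202.113
  66.255.202.64/26 (66.255.202.64 - 66.255.202.127) does not contain 66.239.202.113
Longest matching prefix is /18 -> next hop Router L.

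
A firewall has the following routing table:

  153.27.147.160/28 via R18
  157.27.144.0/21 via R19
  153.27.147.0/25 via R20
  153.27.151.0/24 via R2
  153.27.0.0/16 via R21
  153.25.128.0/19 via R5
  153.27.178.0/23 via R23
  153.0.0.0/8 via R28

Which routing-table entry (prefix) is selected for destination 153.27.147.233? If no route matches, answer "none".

153.27.0.0/16

Entries matching 153.27.147.233:
  153.0.0.0/8 (153.0.0.0 - 153.255.255.255)
  153.27.0.0/16 (153.27.0.0 - 153.27.255.255)
Most specific is 153.27.0.0/16.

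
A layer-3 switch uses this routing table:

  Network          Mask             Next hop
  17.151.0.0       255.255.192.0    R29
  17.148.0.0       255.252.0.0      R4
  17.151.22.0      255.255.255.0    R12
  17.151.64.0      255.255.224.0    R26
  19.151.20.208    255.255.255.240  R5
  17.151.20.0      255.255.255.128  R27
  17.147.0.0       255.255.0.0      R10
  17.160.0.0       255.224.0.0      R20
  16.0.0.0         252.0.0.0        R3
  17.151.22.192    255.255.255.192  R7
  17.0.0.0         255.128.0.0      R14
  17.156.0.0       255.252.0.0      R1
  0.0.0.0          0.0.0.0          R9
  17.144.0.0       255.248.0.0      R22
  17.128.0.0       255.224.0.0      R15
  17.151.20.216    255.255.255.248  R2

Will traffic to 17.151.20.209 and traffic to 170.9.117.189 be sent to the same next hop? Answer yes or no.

17.151.20.209: longest match 17.151.0.0/18 -> R29
170.9.117.189: longest match 0.0.0.0/0 -> R9

no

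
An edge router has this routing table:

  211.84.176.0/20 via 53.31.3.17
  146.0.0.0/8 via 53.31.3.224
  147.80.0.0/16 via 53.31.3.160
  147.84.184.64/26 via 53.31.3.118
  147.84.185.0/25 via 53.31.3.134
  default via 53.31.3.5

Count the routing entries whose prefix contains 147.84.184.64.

Prefixes containing 147.84.184.64:
  0.0.0.0/0 (default, matches everything)
  147.84.184.64/26 (147.84.184.64 - 147.84.184.127)
Total matching entries: 2.

2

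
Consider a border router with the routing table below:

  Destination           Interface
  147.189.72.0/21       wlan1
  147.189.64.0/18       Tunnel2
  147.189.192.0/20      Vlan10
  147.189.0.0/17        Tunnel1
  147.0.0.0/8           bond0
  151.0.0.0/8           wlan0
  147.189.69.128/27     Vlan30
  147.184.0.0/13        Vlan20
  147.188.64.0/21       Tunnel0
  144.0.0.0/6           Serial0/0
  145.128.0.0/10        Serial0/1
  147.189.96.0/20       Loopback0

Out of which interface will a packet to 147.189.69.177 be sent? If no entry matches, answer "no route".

Tunnel2

Routes whose prefix contains 147.189.69.177:
  144.0.0.0/6 (144.0.0.0 - 147.255.255.255) -> Serial0/0
  147.0.0.0/8 (147.0.0.0 - 147.255.255.255) -> bond0
  147.184.0.0/13 (147.184.0.0 - 147.191.255.255) -> Vlan20
  147.189.0.0/17 (147.189.0.0 - 147.189.127.255) -> Tunnel1
  147.189.64.0/18 (147.189.64.0 - 147.189.127.255) -> Tunnel2
More-specific entries that do NOT match:
  147.189.69.128/27 (147.189.69.128 - 147.189.69.159) does not contain 147.189.69.177
  147.189.72.0/21 (147.189.72.0 - 147.189.79.255) does not contain 147.189.69.177
  147.188.64.0/21 (147.188.64.0 - 147.188.71.255) does not contain 147.189.69.177
  147.189.192.0/20 (147.189.192.0 - 147.189.207.255) does not contain 147.189.69.177
  147.189.96.0/20 (147.189.96.0 - 147.189.111.255) does not contain 147.189.69.177
Longest matching prefix is /18 -> interface Tunnel2.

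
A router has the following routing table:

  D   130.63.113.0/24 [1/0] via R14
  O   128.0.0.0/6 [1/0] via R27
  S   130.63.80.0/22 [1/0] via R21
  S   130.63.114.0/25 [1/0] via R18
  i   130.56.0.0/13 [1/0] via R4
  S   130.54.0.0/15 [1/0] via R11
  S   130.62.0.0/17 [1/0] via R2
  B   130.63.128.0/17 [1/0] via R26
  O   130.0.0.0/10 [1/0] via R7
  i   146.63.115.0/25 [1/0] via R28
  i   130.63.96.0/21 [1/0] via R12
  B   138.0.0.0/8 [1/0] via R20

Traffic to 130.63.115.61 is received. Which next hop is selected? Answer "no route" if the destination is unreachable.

R4

Routes whose prefix contains 130.63.115.61:
  128.0.0.0/6 (128.0.0.0 - 131.255.255.255) -> R27
  130.0.0.0/10 (130.0.0.0 - 130.63.255.255) -> R7
  130.56.0.0/13 (130.56.0.0 - 130.63.255.255) -> R4
More-specific entries that do NOT match:
  130.63.114.0/25 (130.63.114.0 - 130.63.114.127) does not contain 130.63.115.61
  146.63.115.0/25 (146.63.115.0 - 146.63.115.127) does not contain 130.63.115.61
  130.63.113.0/24 (130.63.113.0 - 130.63.113.255) does not contain 130.63.115.61
  130.63.80.0/22 (130.63.80.0 - 130.63.83.255) does not contain 130.63.115.61
  130.63.96.0/21 (130.63.96.0 - 130.63.103.255) does not contain 130.63.115.61
  130.62.0.0/17 (130.62.0.0 - 130.62.127.255) does not contain 130.63.115.61
  130.63.128.0/17 (130.63.128.0 - 130.63.255.255) does not contain 130.63.115.61
  130.54.0.0/15 (130.54.0.0 - 130.55.255.255) does not contain 130.63.115.61
Longest matching prefix is /13 -> next hop R4.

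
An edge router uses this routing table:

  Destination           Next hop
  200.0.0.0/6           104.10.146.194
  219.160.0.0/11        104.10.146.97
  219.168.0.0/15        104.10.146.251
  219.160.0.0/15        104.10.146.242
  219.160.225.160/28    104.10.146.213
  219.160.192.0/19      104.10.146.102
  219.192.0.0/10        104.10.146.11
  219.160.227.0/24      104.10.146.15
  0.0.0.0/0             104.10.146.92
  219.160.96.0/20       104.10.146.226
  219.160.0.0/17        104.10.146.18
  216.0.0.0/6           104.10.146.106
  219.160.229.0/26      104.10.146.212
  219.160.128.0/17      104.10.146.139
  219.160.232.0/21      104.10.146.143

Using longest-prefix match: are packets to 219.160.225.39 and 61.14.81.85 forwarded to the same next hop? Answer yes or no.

no

219.160.225.39: longest match 219.160.128.0/17 -> 104.10.146.139
61.14.81.85: longest match 0.0.0.0/0 -> 104.10.146.92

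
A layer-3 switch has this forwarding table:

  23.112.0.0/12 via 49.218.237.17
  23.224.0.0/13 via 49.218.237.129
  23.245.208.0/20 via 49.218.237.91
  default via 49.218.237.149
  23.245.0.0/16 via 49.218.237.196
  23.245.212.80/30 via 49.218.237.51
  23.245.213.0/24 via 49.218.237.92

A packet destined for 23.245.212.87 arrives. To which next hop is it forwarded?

49.218.237.91

Routes whose prefix contains 23.245.212.87:
  0.0.0.0/0 (default, matches everything) -> 49.218.237.149
  23.245.0.0/16 (23.245.0.0 - 23.245.255.255) -> 49.218.237.196
  23.245.208.0/20 (23.245.208.0 - 23.245.223.255) -> 49.218.237.91
More-specific entries that do NOT match:
  23.245.212.80/30 (23.245.212.80 - 23.245.212.83) does not contain 23.245.212.87
  23.245.213.0/24 (23.245.213.0 - 23.245.213.255) does not contain 23.245.212.87
Longest matching prefix is /20 -> next hop 49.218.237.91.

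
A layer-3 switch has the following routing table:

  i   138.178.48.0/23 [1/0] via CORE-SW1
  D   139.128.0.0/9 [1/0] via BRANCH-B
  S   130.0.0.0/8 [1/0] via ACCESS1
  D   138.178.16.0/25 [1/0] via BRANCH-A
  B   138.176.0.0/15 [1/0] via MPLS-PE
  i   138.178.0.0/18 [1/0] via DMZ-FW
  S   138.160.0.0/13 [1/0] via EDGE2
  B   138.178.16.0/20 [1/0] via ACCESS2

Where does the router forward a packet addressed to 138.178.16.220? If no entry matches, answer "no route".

ACCESS2

Routes whose prefix contains 138.178.16.220:
  138.178.0.0/18 (138.178.0.0 - 138.178.63.255) -> DMZ-FW
  138.178.16.0/20 (138.178.16.0 - 138.178.31.255) -> ACCESS2
More-specific entries that do NOT match:
  138.178.16.0/25 (138.178.16.0 - 138.178.16.127) does not contain 138.178.16.220
  138.178.48.0/23 (138.178.48.0 - 138.178.49.255) does not contain 138.178.16.220
Longest matching prefix is /20 -> next hop ACCESS2.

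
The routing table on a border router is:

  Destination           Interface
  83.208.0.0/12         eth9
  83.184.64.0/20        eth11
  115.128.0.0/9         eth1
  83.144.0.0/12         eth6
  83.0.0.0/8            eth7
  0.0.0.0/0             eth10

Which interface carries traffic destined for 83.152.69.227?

Routes whose prefix contains 83.152.69.227:
  0.0.0.0/0 (default, matches everything) -> eth10
  83.0.0.0/8 (83.0.0.0 - 83.255.255.255) -> eth7
  83.144.0.0/12 (83.144.0.0 - 83.159.255.255) -> eth6
More-specific entries that do NOT match:
  83.184.64.0/20 (83.184.64.0 - 83.184.79.255) does not contain 83.152.69.227
Longest matching prefix is /12 -> interface eth6.

eth6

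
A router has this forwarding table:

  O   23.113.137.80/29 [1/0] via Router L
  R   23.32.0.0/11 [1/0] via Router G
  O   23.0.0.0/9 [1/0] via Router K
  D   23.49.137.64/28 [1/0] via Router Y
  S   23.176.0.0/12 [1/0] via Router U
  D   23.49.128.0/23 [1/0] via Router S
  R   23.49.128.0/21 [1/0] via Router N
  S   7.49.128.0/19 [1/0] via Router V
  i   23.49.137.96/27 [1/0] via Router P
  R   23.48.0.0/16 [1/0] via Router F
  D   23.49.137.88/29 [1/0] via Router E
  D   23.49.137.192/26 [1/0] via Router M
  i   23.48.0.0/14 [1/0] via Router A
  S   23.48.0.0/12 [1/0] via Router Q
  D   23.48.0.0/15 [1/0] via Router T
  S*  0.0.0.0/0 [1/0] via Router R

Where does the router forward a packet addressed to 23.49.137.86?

Router T

Routes whose prefix contains 23.49.137.86:
  0.0.0.0/0 (default, matches everything) -> Router R
  23.0.0.0/9 (23.0.0.0 - 23.127.255.255) -> Router K
  23.32.0.0/11 (23.32.0.0 - 23.63.255.255) -> Router G
  23.48.0.0/12 (23.48.0.0 - 23.63.255.255) -> Router Q
  23.48.0.0/14 (23.48.0.0 - 23.51.255.255) -> Router A
  23.48.0.0/15 (23.48.0.0 - 23.49.255.255) -> Router T
More-specific entries that do NOT match:
  23.113.137.80/29 (23.113.137.80 - 23.113.137.87) does not contain 23.49.137.86
  23.49.137.88/29 (23.49.137.88 - 23.49.137.95) does not contain 23.49.137.86
  23.49.137.64/28 (23.49.137.64 - 23.49.137.79) does not contain 23.49.137.86
  23.49.137.96/27 (23.49.137.96 - 23.49.137.127) does not contain 23.49.137.86
  23.49.137.192/26 (23.49.137.192 - 23.49.137.255) does not contain 23.49.137.86
  23.49.128.0/23 (23.49.128.0 - 23.49.129.255) does not contain 23.49.137.86
  23.49.128.0/21 (23.49.128.0 - 23.49.135.255) does not contain 23.49.137.86
  7.49.128.0/19 (7.49.128.0 - 7.49.159.255) does not contain 23.49.137.86
  23.48.0.0/16 (23.48.0.0 - 23.48.255.255) does not contain 23.49.137.86
Longest matching prefix is /15 -> next hop Router T.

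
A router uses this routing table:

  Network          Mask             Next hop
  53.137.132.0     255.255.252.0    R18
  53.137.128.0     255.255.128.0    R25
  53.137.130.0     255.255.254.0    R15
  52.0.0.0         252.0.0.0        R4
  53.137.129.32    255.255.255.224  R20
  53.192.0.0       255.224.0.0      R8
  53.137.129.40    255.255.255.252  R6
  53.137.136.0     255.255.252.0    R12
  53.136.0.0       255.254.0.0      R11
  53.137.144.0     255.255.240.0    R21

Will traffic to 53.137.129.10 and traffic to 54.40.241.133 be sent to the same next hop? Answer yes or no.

53.137.129.10: longest match 53.137.128.0/17 -> R25
54.40.241.133: longest match 52.0.0.0/6 -> R4

no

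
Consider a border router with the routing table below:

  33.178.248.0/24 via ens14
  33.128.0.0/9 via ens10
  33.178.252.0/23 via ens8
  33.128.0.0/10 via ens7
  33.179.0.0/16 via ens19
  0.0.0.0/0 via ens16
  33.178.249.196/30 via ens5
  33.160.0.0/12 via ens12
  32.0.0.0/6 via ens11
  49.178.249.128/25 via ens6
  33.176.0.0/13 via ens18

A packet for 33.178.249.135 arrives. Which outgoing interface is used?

Routes whose prefix contains 33.178.249.135:
  0.0.0.0/0 (default, matches everything) -> ens16
  32.0.0.0/6 (32.0.0.0 - 35.255.255.255) -> ens11
  33.128.0.0/9 (33.128.0.0 - 33.255.255.255) -> ens10
  33.128.0.0/10 (33.128.0.0 - 33.191.255.255) -> ens7
  33.176.0.0/13 (33.176.0.0 - 33.183.255.255) -> ens18
More-specific entries that do NOT match:
  33.178.249.196/30 (33.178.249.196 - 33.178.249.199) does not contain 33.178.249.135
  49.178.249.128/25 (49.178.249.128 - 49.178.249.255) does not contain 33.178.249.135
  33.178.248.0/24 (33.178.248.0 - 33.178.248.255) does not contain 33.178.249.135
  33.178.252.0/23 (33.178.252.0 - 33.178.253.255) does not contain 33.178.249.135
  33.179.0.0/16 (33.179.0.0 - 33.179.255.255) does not contain 33.178.249.135
Longest matching prefix is /13 -> interface ens18.

ens18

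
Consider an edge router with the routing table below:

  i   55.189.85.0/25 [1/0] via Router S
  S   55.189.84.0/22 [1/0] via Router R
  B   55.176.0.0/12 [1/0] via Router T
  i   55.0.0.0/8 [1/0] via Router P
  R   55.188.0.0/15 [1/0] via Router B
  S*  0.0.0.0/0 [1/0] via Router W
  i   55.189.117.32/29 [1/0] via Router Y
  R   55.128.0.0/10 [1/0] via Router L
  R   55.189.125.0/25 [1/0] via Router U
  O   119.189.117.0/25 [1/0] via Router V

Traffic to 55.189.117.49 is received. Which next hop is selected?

Routes whose prefix contains 55.189.117.49:
  0.0.0.0/0 (default, matches everything) -> Router W
  55.0.0.0/8 (55.0.0.0 - 55.255.255.255) -> Router P
  55.128.0.0/10 (55.128.0.0 - 55.191.255.255) -> Router L
  55.176.0.0/12 (55.176.0.0 - 55.191.255.255) -> Router T
  55.188.0.0/15 (55.188.0.0 - 55.189.255.255) -> Router B
More-specific entries that do NOT match:
  55.189.117.32/29 (55.189.117.32 - 55.189.117.39) does not contain 55.189.117.49
  55.189.85.0/25 (55.189.85.0 - 55.189.85.127) does not contain 55.189.117.49
  55.189.125.0/25 (55.189.125.0 - 55.189.125.127) does not contain 55.189.117.49
  119.189.117.0/25 (119.189.117.0 - 119.189.117.127) does not contain 55.189.117.49
  55.189.84.0/22 (55.189.84.0 - 55.189.87.255) does not contain 55.189.117.49
Longest matching prefix is /15 -> next hop Router B.

Router B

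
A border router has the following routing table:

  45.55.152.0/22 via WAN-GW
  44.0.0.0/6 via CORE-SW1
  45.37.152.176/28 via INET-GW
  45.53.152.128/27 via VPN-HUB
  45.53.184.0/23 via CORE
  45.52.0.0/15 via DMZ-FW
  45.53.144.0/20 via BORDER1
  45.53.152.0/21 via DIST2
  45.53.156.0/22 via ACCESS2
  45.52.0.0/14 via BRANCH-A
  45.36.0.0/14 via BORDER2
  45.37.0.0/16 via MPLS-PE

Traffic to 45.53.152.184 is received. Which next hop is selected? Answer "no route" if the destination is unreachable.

DIST2

Routes whose prefix contains 45.53.152.184:
  44.0.0.0/6 (44.0.0.0 - 47.255.255.255) -> CORE-SW1
  45.52.0.0/14 (45.52.0.0 - 45.55.255.255) -> BRANCH-A
  45.52.0.0/15 (45.52.0.0 - 45.53.255.255) -> DMZ-FW
  45.53.144.0/20 (45.53.144.0 - 45.53.159.255) -> BORDER1
  45.53.152.0/21 (45.53.152.0 - 45.53.159.255) -> DIST2
More-specific entries that do NOT match:
  45.37.152.176/28 (45.37.152.176 - 45.37.152.191) does not contain 45.53.152.184
  45.53.152.128/27 (45.53.152.128 - 45.53.152.159) does not contain 45.53.152.184
  45.53.184.0/23 (45.53.184.0 - 45.53.185.255) does not contain 45.53.152.184
  45.55.152.0/22 (45.55.152.0 - 45.55.155.255) does not contain 45.53.152.184
  45.53.156.0/22 (45.53.156.0 - 45.53.159.255) does not contain 45.53.152.184
Longest matching prefix is /21 -> next hop DIST2.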